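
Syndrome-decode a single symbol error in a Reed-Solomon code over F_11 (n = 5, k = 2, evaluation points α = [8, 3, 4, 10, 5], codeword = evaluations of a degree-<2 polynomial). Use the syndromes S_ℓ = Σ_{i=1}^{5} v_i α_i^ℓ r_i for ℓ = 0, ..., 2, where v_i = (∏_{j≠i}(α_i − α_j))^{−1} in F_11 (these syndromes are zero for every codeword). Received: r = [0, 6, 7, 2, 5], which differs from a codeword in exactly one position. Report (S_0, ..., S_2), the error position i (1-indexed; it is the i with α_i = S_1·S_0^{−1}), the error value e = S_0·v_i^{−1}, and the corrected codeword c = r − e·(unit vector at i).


S = (1, 5, 3), error at position 5, error magnitude e = 8, c = [0, 6, 7, 2, 8].

Step 1: column multipliers v_i = (∏_{j≠i}(α_i − α_j))^{−1} mod 11.
  i = 1 (α = 8): (8−3)(8−4)(8−10)(8−5) = 5·4·(−2)·3 = −120 ≡ 1, so v_1 = 1^{−1} = 1 (mod 11).
  i = 2 (α = 3): (3−8)(3−4)(3−10)(3−5) = (−5)·(−1)·(−7)·(−2) = 70 ≡ 4, so v_2 = 4^{−1} = 3 (mod 11).
  i = 3 (α = 4): (4−8)(4−3)(4−10)(4−5) = (−4)·1·(−6)·(−1) = −24 ≡ 9, so v_3 = 9^{−1} = 5 (mod 11).
  i = 4 (α = 10): (10−8)(10−3)(10−4)(10−5) = 2·7·6·5 = 420 ≡ 2, so v_4 = 2^{−1} = 6 (mod 11).
  i = 5 (α = 5): (5−8)(5−3)(5−4)(5−10) = (−3)·2·1·(−5) = 30 ≡ 8, so v_5 = 8^{−1} = 7 (mod 11).
  v = [1, 3, 5, 6, 7].
Step 2: syndromes of r = [0, 6, 7, 2, 5] (all sums mod 11).
  S_0 = Σ v_i r_i = 1·0 + 3·6 + 5·7 + 6·2 + 7·5 = 100 ≡ 1.
  S_1 = Σ v_i α_i r_i = 1·8·0 + 3·3·6 + 5·4·7 + 6·10·2 + 7·5·5 = 489 ≡ 5.
  α_i^2 mod 11 = [9, 9, 5, 1, 3].
  S_2 = Σ v_i α_i^2 r_i = 1·9·0 + 3·9·6 + 5·5·7 + 6·1·2 + 7·3·5 = 454 ≡ 3.
  S = (1, 5, 3) ≠ 0, so r is not a codeword (an error is present).
Step 3: locate the error. For a single error e at position i, S_ℓ = v_i·e·α_i^ℓ, so α_err = S_1/S_0.
  S_0^{−1} = 1^{−1} = 1 (mod 11), so α_err = 5·1 = 5 ≡ 5 = α_5. Error position i = 5.
  Consistency check: S_2/S_1 = 3·9 = 27 ≡ 5 = α_err ✓ (single-error assumption holds).
Step 4: error magnitude e = S_0/v_5 = S_0·∏_{j≠5}(α_5 − α_j) = 1·8 = 8 ≡ 8 (mod 11).
Step 5: correct position 5: c_5 = r_5 − e = 5 − 8 ≡ 8 (mod 11). Hence c = [0, 6, 7, 2, 8].
  Check: interpolating c through the α_i gives m(x) = 3 + 1·x (degree < 2) with m(α_i) = c_i for every i, so c is indeed a codeword.


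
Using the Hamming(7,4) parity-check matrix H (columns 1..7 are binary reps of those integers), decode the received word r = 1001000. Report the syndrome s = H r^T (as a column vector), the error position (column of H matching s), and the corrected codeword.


s = (1, 0, 1)^T, error position = 5, corrected codeword c = 1001100

Compute s = H r^T mod 2 one row at a time:
  s_1 = 1 + 0 + 0 + 0 = 1 ≡ 1 (mod 2).
  s_2 = 0 + 0 + 0 + 0 = 0 ≡ 0 (mod 2).
  s_3 = 1 + 0 + 0 + 0 = 1 ≡ 1 (mod 2).
s = (1, 0, 1)^T — this equals column 5 of H (binary 101), so error is at position 5.
Correct: flip bit 5 of r = 1001000 to get c = 1001100.


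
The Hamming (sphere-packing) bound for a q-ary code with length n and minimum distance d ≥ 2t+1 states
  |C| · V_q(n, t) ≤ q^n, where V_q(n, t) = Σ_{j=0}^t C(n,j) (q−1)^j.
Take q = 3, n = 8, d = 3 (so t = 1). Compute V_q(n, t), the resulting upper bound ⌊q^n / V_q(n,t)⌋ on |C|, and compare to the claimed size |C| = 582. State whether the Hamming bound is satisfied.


V_q(n, t) = 17, q^n = 6561, Hamming bound = 385, |C| = 582 > bound (violated).

Step 1: Compute V_q(n, t) = Σ_{j=0}^1 C(n, j) (q−1)^j.
  j = 0: C(8,0)·(2)^0 = 1·1 = 1.
  j = 1: C(8,1)·(2)^1 = 8·2 = 16.
  V_q(n, t) = 1 + 16 = 17.
Step 2: q^n = 3^8 = 6561.
Step 3: Hamming bound ⌊q^n / V_q(n,t)⌋ = ⌊6561/17⌋ = 385.
Step 4: Compare |C| = 582 to 385: violated.
The claimed |C| lies above the Hamming bound, so no 3-ary code of length 8 with d ≥ 3 can have 582 codewords.


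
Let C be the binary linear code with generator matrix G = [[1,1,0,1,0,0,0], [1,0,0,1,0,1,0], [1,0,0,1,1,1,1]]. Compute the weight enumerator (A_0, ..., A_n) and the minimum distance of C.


Weight distribution: A_0 = 1, A_2 = 2, A_3 = 2, A_4 = 1, A_5 = 2. Minimum distance d = 2.

Enumerate all 2^3 = 8 messages m ∈ F_2^3.
For each, compute codeword c = mG in F_2^7, then tally its weight.
  m = 000 → c = 0000000, weight = 0.
  m = 100 → c = 1101000, weight = 3.
  m = 010 → c = 1001010, weight = 3.
  m = 110 → c = 0100010, weight = 2.
  m = 001 → c = 1001111, weight = 5.
  m = 101 → c = 0100111, weight = 4.
  m = 011 → c = 0000101, weight = 2.
  m = 111 → c = 1101101, weight = 5.
Tally weights:
  weight 0: 1 codewords.
  weight 2: 2 codewords.
  weight 3: 2 codewords.
  weight 4: 1 codewords.
  weight 5: 2 codewords.
Minimum distance d = smallest w > 0 with A_w > 0 = 2.
Sanity: Σ A_w = 8 = 2^3 = 8 ✓.


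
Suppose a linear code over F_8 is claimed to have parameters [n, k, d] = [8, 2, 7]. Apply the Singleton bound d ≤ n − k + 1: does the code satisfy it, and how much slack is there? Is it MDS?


Singleton RHS = n − k + 1 = 7, slack = 0, bound satisfied, MDS.

Singleton bound: d ≤ n − k + 1.
Here n = 8, k = 2, so n − k + 1 = 7.
Given d = 7, check d ≤ 7: YES.
Slack = (n − k + 1) − d = 0.
The code is MDS (slack = 0).
Description: the claimed parameters are [8, 2, 7]_8; such a code would be MDS (meets Singleton bound).


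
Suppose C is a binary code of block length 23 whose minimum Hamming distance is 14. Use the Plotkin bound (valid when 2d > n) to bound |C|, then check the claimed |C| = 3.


Plotkin bound M ≤ 4; given |C| = 3 ≤ bound (satisfied).

Check applicability: 2d = 28, n = 23.
2d − n = 5 > 0, so Plotkin applies.
Compute d/(2d−n) = 14/5 ≈ 2.8000.
⌊d/(2d−n)⌋ = 2.
Plotkin bound: M ≤ 2·2 = 4.
Given |C| = 3, check: satisfied.
This |C| is below the Plotkin bound.


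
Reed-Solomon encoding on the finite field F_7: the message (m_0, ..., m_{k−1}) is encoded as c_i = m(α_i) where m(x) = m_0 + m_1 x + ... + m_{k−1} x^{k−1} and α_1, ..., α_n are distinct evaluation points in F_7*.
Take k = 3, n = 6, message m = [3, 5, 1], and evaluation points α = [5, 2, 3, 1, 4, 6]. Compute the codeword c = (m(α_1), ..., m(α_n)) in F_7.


c = [4, 3, 6, 2, 4, 6]

Message polynomial: m(x) = 3 + 5·x + 1·x^2 (mod 7).
For each evaluation point α_i, compute m(α_i) mod 7:
  α_1 = 5: Horner steps 1 → 3 → 4, so m(5) = 4.
  α_2 = 2: Horner steps 1 → 0 → 3, so m(2) = 3.
  α_3 = 3: Horner steps 1 → 1 → 6, so m(3) = 6.
  α_4 = 1: Horner steps 1 → 6 → 2, so m(1) = 2.
  α_5 = 4: Horner steps 1 → 2 → 4, so m(4) = 4.
  α_6 = 6: Horner steps 1 → 4 → 6, so m(6) = 6.
Codeword c = [4, 3, 6, 2, 4, 6] ∈ F_7^6.


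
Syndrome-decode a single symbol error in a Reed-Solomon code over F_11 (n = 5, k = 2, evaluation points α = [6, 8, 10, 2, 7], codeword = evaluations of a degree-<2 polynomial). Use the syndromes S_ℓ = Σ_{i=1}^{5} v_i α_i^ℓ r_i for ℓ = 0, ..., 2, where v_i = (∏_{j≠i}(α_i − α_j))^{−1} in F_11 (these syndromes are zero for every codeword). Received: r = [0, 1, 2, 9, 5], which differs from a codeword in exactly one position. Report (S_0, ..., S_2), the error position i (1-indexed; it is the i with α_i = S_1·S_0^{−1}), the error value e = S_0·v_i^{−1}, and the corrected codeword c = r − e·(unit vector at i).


S = (8, 1, 7), error at position 5, error magnitude e = 10, c = [0, 1, 2, 9, 6].

Step 1: column multipliers v_i = (∏_{j≠i}(α_i − α_j))^{−1} mod 11.
  i = 1 (α = 6): (6−8)(6−10)(6−2)(6−7) = (−2)·(−4)·4·(−1) = −32 ≡ 1, so v_1 = 1^{−1} = 1 (mod 11).
  i = 2 (α = 8): (8−6)(8−10)(8−2)(8−7) = 2·(−2)·6·1 = −24 ≡ 9, so v_2 = 9^{−1} = 5 (mod 11).
  i = 3 (α = 10): (10−6)(10−8)(10−2)(10−7) = 4·2·8·3 = 192 ≡ 5, so v_3 = 5^{−1} = 9 (mod 11).
  i = 4 (α = 2): (2−6)(2−8)(2−10)(2−7) = (−4)·(−6)·(−8)·(−5) = 960 ≡ 3, so v_4 = 3^{−1} = 4 (mod 11).
  i = 5 (α = 7): (7−6)(7−8)(7−10)(7−2) = 1·(−1)·(−3)·5 = 15 ≡ 4, so v_5 = 4^{−1} = 3 (mod 11).
  v = [1, 5, 9, 4, 3].
Step 2: syndromes of r = [0, 1, 2, 9, 5] (all sums mod 11).
  S_0 = Σ v_i r_i = 1·0 + 5·1 + 9·2 + 4·9 + 3·5 = 74 ≡ 8.
  S_1 = Σ v_i α_i r_i = 1·6·0 + 5·8·1 + 9·10·2 + 4·2·9 + 3·7·5 = 397 ≡ 1.
  α_i^2 mod 11 = [3, 9, 1, 4, 5].
  S_2 = Σ v_i α_i^2 r_i = 1·3·0 + 5·9·1 + 9·1·2 + 4·4·9 + 3·5·5 = 282 ≡ 7.
  S = (8, 1, 7) ≠ 0, so r is not a codeword (an error is present).
Step 3: locate the error. For a single error e at position i, S_ℓ = v_i·e·α_i^ℓ, so α_err = S_1/S_0.
  S_0^{−1} = 8^{−1} = 7 (mod 11), so α_err = 1·7 = 7 ≡ 7 = α_5. Error position i = 5.
  Consistency check: S_2/S_1 = 7·1 = 7 ≡ 7 = α_err ✓ (single-error assumption holds).
Step 4: error magnitude e = S_0/v_5 = S_0·∏_{j≠5}(α_5 − α_j) = 8·4 = 32 ≡ 10 (mod 11).
Step 5: correct position 5: c_5 = r_5 − e = 5 − 10 ≡ 6 (mod 11). Hence c = [0, 1, 2, 9, 6].
  Check: interpolating c through the α_i gives m(x) = 8 + 6·x (degree < 2) with m(α_i) = c_i for every i, so c is indeed a codeword.


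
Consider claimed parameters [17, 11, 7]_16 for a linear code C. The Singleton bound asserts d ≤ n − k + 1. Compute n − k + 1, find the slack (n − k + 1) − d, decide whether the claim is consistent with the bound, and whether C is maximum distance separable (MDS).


Singleton RHS = n − k + 1 = 7, slack = 0, bound satisfied, MDS.

Singleton bound: d ≤ n − k + 1.
Here n = 17, k = 11, so n − k + 1 = 7.
Given d = 7, check d ≤ 7: YES.
Slack = (n − k + 1) − d = 0.
The code is MDS (slack = 0).
Description: the claimed parameters are [17, 11, 7]_16; such a code would be MDS (meets Singleton bound).


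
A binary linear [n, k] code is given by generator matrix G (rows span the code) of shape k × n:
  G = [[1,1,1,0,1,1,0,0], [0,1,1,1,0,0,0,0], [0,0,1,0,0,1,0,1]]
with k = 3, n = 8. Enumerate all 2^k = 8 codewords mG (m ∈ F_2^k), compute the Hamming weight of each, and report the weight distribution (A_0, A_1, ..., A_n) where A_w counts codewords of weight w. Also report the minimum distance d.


Weight distribution: A_0 = 1, A_3 = 2, A_4 = 3, A_5 = 2. Minimum distance d = 3.

Enumerate all 2^3 = 8 messages m ∈ F_2^3.
For each, compute codeword c = mG in F_2^8, then tally its weight.
  m = 000 → c = 00000000, weight = 0.
  m = 100 → c = 11101100, weight = 5.
  m = 010 → c = 01110000, weight = 3.
  m = 110 → c = 10011100, weight = 4.
  m = 001 → c = 00100101, weight = 3.
  m = 101 → c = 11001001, weight = 4.
  m = 011 → c = 01010101, weight = 4.
  m = 111 → c = 10111001, weight = 5.
Tally weights:
  weight 0: 1 codewords.
  weight 3: 2 codewords.
  weight 4: 3 codewords.
  weight 5: 2 codewords.
Minimum distance d = smallest w > 0 with A_w > 0 = 3.
Sanity: Σ A_w = 8 = 2^3 = 8 ✓.


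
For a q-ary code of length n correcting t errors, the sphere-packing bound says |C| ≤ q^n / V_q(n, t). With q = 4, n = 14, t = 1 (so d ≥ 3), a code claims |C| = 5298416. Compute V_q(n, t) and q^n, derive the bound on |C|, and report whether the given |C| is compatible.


V_q(n, t) = 43, q^n = 268435456, Hamming bound = 6242685, |C| = 5298416 ≤ bound (satisfied).

Step 1: Compute V_q(n, t) = Σ_{j=0}^1 C(n, j) (q−1)^j.
  j = 0: C(14,0)·(3)^0 = 1·1 = 1.
  j = 1: C(14,1)·(3)^1 = 14·3 = 42.
  V_q(n, t) = 1 + 42 = 43.
Step 2: q^n = 4^14 = 268435456.
Step 3: Hamming bound ⌊q^n / V_q(n,t)⌋ = ⌊268435456/43⌋ = 6242685.
Step 4: Compare |C| = 5298416 to 6242685: satisfied.
The claimed |C| lies below the Hamming bound.


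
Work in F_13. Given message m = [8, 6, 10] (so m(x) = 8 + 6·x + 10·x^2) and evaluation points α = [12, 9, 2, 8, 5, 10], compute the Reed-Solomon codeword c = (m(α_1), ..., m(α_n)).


c = [12, 1, 8, 7, 2, 2]

Message polynomial: m(x) = 8 + 6·x + 10·x^2 (mod 13).
For each evaluation point α_i, compute m(α_i) mod 13:
  α_1 = 12: Horner steps 10 → 9 → 12, so m(12) = 12.
  α_2 = 9: Horner steps 10 → 5 → 1, so m(9) = 1.
  α_3 = 2: Horner steps 10 → 0 → 8, so m(2) = 8.
  α_4 = 8: Horner steps 10 → 8 → 7, so m(8) = 7.
  α_5 = 5: Horner steps 10 → 4 → 2, so m(5) = 2.
  α_6 = 10: Horner steps 10 → 2 → 2, so m(10) = 2.
Codeword c = [12, 1, 8, 7, 2, 2] ∈ F_13^6.


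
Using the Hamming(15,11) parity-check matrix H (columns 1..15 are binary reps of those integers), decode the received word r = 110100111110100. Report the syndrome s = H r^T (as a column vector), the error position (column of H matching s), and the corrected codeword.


s = (1, 1, 0, 1)^T, error position = 13, corrected codeword c = 110100111110000

Compute s = H r^T mod 2 one row at a time:
  s_1 = 1 + 1 + 1 + 1 + 0 + 1 + 0 + 0 = 5 ≡ 1 (mod 2).
  s_2 = 1 + 0 + 0 + 1 + 0 + 1 + 0 + 0 = 3 ≡ 1 (mod 2).
  s_3 = 1 + 0 + 0 + 1 + 1 + 1 + 0 + 0 = 4 ≡ 0 (mod 2).
  s_4 = 1 + 0 + 0 + 1 + 1 + 1 + 1 + 0 = 5 ≡ 1 (mod 2).
s = (1, 1, 0, 1)^T — this equals column 13 of H (binary 1101), so error is at position 13.
Correct: flip bit 13 of r = 110100111110100 to get c = 110100111110000.


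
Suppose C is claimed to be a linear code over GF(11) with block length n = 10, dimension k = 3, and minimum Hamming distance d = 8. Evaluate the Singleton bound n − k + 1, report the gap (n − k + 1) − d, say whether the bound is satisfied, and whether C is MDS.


Singleton RHS = n − k + 1 = 8, slack = 0, bound satisfied, MDS.

Singleton bound: d ≤ n − k + 1.
Here n = 10, k = 3, so n − k + 1 = 8.
Given d = 8, check d ≤ 8: YES.
Slack = (n − k + 1) − d = 0.
The code is MDS (slack = 0).
Description: the claimed parameters are [10, 3, 8]_11; such a code would be MDS (meets Singleton bound).


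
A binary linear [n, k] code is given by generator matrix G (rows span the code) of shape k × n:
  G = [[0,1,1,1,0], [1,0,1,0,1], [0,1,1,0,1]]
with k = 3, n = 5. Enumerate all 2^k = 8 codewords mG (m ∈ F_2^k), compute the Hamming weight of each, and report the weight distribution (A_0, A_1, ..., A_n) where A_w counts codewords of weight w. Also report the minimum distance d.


Weight distribution: A_0 = 1, A_2 = 2, A_3 = 4, A_4 = 1. Minimum distance d = 2.

Enumerate all 2^3 = 8 messages m ∈ F_2^3.
For each, compute codeword c = mG in F_2^5, then tally its weight.
  m = 000 → c = 00000, weight = 0.
  m = 100 → c = 01110, weight = 3.
  m = 010 → c = 10101, weight = 3.
  m = 110 → c = 11011, weight = 4.
  m = 001 → c = 01101, weight = 3.
  m = 101 → c = 00011, weight = 2.
  m = 011 → c = 11000, weight = 2.
  m = 111 → c = 10110, weight = 3.
Tally weights:
  weight 0: 1 codewords.
  weight 2: 2 codewords.
  weight 3: 4 codewords.
  weight 4: 1 codewords.
Minimum distance d = smallest w > 0 with A_w > 0 = 2.
Sanity: Σ A_w = 8 = 2^3 = 8 ✓.


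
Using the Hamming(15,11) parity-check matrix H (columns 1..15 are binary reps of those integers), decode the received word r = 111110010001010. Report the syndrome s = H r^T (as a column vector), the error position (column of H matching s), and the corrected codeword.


s = (1, 0, 1, 1)^T, error position = 11, corrected codeword c = 111110010011010

Compute s = H r^T mod 2 one row at a time:
  s_1 = 1 + 0 + 0 + 0 + 1 + 0 + 1 + 0 = 3 ≡ 1 (mod 2).
  s_2 = 1 + 1 + 0 + 0 + 1 + 0 + 1 + 0 = 4 ≡ 0 (mod 2).
  s_3 = 1 + 1 + 0 + 0 + 0 + 0 + 1 + 0 = 3 ≡ 1 (mod 2).
  s_4 = 1 + 1 + 1 + 0 + 0 + 0 + 0 + 0 = 3 ≡ 1 (mod 2).
s = (1, 0, 1, 1)^T — this equals column 11 of H (binary 1011), so error is at position 11.
Correct: flip bit 11 of r = 111110010001010 to get c = 111110010011010.


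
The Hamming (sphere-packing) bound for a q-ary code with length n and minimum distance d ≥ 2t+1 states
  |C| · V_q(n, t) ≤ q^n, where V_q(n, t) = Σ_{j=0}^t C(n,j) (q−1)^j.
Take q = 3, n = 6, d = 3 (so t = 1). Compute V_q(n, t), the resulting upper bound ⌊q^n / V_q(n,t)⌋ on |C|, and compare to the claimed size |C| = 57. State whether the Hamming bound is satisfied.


V_q(n, t) = 13, q^n = 729, Hamming bound = 56, |C| = 57 > bound (violated).

Step 1: Compute V_q(n, t) = Σ_{j=0}^1 C(n, j) (q−1)^j.
  j = 0: C(6,0)·(2)^0 = 1·1 = 1.
  j = 1: C(6,1)·(2)^1 = 6·2 = 12.
  V_q(n, t) = 1 + 12 = 13.
Step 2: q^n = 3^6 = 729.
Step 3: Hamming bound ⌊q^n / V_q(n,t)⌋ = ⌊729/13⌋ = 56.
Step 4: Compare |C| = 57 to 56: violated.
The claimed |C| lies above the Hamming bound, so no 3-ary code of length 6 with d ≥ 3 can have 57 codewords.


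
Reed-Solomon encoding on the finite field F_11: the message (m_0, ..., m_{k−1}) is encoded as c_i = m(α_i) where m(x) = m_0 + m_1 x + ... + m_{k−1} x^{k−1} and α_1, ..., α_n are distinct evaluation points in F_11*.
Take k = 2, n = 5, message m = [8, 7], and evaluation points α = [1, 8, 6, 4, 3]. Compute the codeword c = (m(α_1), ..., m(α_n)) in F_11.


c = [4, 9, 6, 3, 7]

Message polynomial: m(x) = 8 + 7·x (mod 11).
For each evaluation point α_i, compute m(α_i) mod 11:
  α_1 = 1: Horner steps 7 → 4, so m(1) = 4.
  α_2 = 8: Horner steps 7 → 9, so m(8) = 9.
  α_3 = 6: Horner steps 7 → 6, so m(6) = 6.
  α_4 = 4: Horner steps 7 → 3, so m(4) = 3.
  α_5 = 3: Horner steps 7 → 7, so m(3) = 7.
Codeword c = [4, 9, 6, 3, 7] ∈ F_11^5.


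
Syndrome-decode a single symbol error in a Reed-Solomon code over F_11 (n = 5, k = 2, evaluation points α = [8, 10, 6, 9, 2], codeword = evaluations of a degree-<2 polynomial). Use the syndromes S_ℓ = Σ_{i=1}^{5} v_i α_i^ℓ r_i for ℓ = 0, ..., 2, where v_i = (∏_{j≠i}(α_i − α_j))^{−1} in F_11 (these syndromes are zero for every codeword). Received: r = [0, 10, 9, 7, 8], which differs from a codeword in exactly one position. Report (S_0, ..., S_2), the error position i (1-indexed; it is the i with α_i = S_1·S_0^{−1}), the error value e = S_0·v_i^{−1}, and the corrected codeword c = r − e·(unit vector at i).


S = (9, 6, 4), error at position 1, error magnitude e = 7, c = [4, 10, 9, 7, 8].

Step 1: column multipliers v_i = (∏_{j≠i}(α_i − α_j))^{−1} mod 11.
  i = 1 (α = 8): (8−10)(8−6)(8−9)(8−2) = (−2)·2·(−1)·6 = 24 ≡ 2, so v_1 = 2^{−1} = 6 (mod 11).
  i = 2 (α = 10): (10−8)(10−6)(10−9)(10−2) = 2·4·1·8 = 64 ≡ 9, so v_2 = 9^{−1} = 5 (mod 11).
  i = 3 (α = 6): (6−8)(6−10)(6−9)(6−2) = (−2)·(−4)·(−3)·4 = −96 ≡ 3, so v_3 = 3^{−1} = 4 (mod 11).
  i = 4 (α = 9): (9−8)(9−10)(9−6)(9−2) = 1·(−1)·3·7 = −21 ≡ 1, so v_4 = 1^{−1} = 1 (mod 11).
  i = 5 (α = 2): (2−8)(2−10)(2−6)(2−9) = (−6)·(−8)·(−4)·(−7) = 1344 ≡ 2, so v_5 = 2^{−1} = 6 (mod 11).
  v = [6, 5, 4, 1, 6].
Step 2: syndromes of r = [0, 10, 9, 7, 8] (all sums mod 11).
  S_0 = Σ v_i r_i = 6·0 + 5·10 + 4·9 + 1·7 + 6·8 = 141 ≡ 9.
  S_1 = Σ v_i α_i r_i = 6·8·0 + 5·10·10 + 4·6·9 + 1·9·7 + 6·2·8 = 875 ≡ 6.
  α_i^2 mod 11 = [9, 1, 3, 4, 4].
  S_2 = Σ v_i α_i^2 r_i = 6·9·0 + 5·1·10 + 4·3·9 + 1·4·7 + 6·4·8 = 378 ≡ 4.
  S = (9, 6, 4) ≠ 0, so r is not a codeword (an error is present).
Step 3: locate the error. For a single error e at position i, S_ℓ = v_i·e·α_i^ℓ, so α_err = S_1/S_0.
  S_0^{−1} = 9^{−1} = 5 (mod 11), so α_err = 6·5 = 30 ≡ 8 = α_1. Error position i = 1.
  Consistency check: S_2/S_1 = 4·2 = 8 ≡ 8 = α_err ✓ (single-error assumption holds).
Step 4: error magnitude e = S_0/v_1 = S_0·∏_{j≠1}(α_1 − α_j) = 9·2 = 18 ≡ 7 (mod 11).
Step 5: correct position 1: c_1 = r_1 − e = 0 − 7 ≡ 4 (mod 11). Hence c = [4, 10, 9, 7, 8].
  Check: interpolating c through the α_i gives m(x) = 2 + 3·x (degree < 2) with m(α_i) = c_i for every i, so c is indeed a codeword.


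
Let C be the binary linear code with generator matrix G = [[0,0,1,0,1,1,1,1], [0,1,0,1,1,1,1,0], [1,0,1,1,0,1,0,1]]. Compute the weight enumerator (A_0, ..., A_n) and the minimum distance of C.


Weight distribution: A_0 = 1, A_3 = 1, A_4 = 2, A_5 = 3, A_6 = 1. Minimum distance d = 3.

Enumerate all 2^3 = 8 messages m ∈ F_2^3.
For each, compute codeword c = mG in F_2^8, then tally its weight.
  m = 000 → c = 00000000, weight = 0.
  m = 100 → c = 00101111, weight = 5.
  m = 010 → c = 01011110, weight = 5.
  m = 110 → c = 01110001, weight = 4.
  m = 001 → c = 10110101, weight = 5.
  m = 101 → c = 10011010, weight = 4.
  m = 011 → c = 11101011, weight = 6.
  m = 111 → c = 11000100, weight = 3.
Tally weights:
  weight 0: 1 codewords.
  weight 3: 1 codewords.
  weight 4: 2 codewords.
  weight 5: 3 codewords.
  weight 6: 1 codewords.
Minimum distance d = smallest w > 0 with A_w > 0 = 3.
Sanity: Σ A_w = 8 = 2^3 = 8 ✓.


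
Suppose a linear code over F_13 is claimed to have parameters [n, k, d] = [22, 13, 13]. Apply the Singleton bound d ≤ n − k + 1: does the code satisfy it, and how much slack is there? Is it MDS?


Singleton RHS = n − k + 1 = 10, slack = -3, bound violated (no such code; not MDS).

Singleton bound: d ≤ n − k + 1.
Here n = 22, k = 13, so n − k + 1 = 10.
Given d = 13, check d ≤ 10: NO.
Slack = (n − k + 1) − d = -3.
The slack is negative: d = 13 exceeds n − k + 1 = 10 by 3, so the Singleton bound is violated and no linear [22, 13, 13]_13 code can exist. In particular it is not MDS (MDS requires d = n − k + 1 exactly).
Description: the claimed parameters are [22, 13, 13]_13; such a code would be impossible (violates the Singleton bound).


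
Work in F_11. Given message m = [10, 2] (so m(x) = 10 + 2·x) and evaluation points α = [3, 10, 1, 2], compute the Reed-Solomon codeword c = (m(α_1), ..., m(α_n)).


c = [5, 8, 1, 3]

Message polynomial: m(x) = 10 + 2·x (mod 11).
For each evaluation point α_i, compute m(α_i) mod 11:
  α_1 = 3: Horner steps 2 → 5, so m(3) = 5.
  α_2 = 10: Horner steps 2 → 8, so m(10) = 8.
  α_3 = 1: Horner steps 2 → 1, so m(1) = 1.
  α_4 = 2: Horner steps 2 → 3, so m(2) = 3.
Codeword c = [5, 8, 1, 3] ∈ F_11^4.


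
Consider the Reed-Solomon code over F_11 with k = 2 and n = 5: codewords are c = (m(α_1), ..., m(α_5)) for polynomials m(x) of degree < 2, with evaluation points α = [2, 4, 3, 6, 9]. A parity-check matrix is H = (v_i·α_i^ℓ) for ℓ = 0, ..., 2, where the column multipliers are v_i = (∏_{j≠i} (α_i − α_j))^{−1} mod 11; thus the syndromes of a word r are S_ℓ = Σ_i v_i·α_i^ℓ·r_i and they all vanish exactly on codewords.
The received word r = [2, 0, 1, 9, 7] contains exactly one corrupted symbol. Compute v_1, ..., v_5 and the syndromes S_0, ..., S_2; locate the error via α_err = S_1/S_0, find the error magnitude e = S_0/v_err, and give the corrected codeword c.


S = (4, 3, 5), error at position 5, error magnitude e = 1, c = [2, 0, 1, 9, 6].

Step 1: column multipliers v_i = (∏_{j≠i}(α_i − α_j))^{−1} mod 11.
  i = 1 (α = 2): (2−4)(2−3)(2−6)(2−9) = (−2)·(−1)·(−4)·(−7) = 56 ≡ 1, so v_1 = 1^{−1} = 1 (mod 11).
  i = 2 (α = 4): (4−2)(4−3)(4−6)(4−9) = 2·1·(−2)·(−5) = 20 ≡ 9, so v_2 = 9^{−1} = 5 (mod 11).
  i = 3 (α = 3): (3−2)(3−4)(3−6)(3−9) = 1·(−1)·(−3)·(−6) = −18 ≡ 4, so v_3 = 4^{−1} = 3 (mod 11).
  i = 4 (α = 6): (6−2)(6−4)(6−3)(6−9) = 4·2·3·(−3) = −72 ≡ 5, so v_4 = 5^{−1} = 9 (mod 11).
  i = 5 (α = 9): (9−2)(9−4)(9−3)(9−6) = 7·5·6·3 = 630 ≡ 3, so v_5 = 3^{−1} = 4 (mod 11).
  v = [1, 5, 3, 9, 4].
Step 2: syndromes of r = [2, 0, 1, 9, 7] (all sums mod 11).
  S_0 = Σ v_i r_i = 1·2 + 5·0 + 3·1 + 9·9 + 4·7 = 114 ≡ 4.
  S_1 = Σ v_i α_i r_i = 1·2·2 + 5·4·0 + 3·3·1 + 9·6·9 + 4·9·7 = 751 ≡ 3.
  α_i^2 mod 11 = [4, 5, 9, 3, 4].
  S_2 = Σ v_i α_i^2 r_i = 1·4·2 + 5·5·0 + 3·9·1 + 9·3·9 + 4·4·7 = 390 ≡ 5.
  S = (4, 3, 5) ≠ 0, so r is not a codeword (an error is present).
Step 3: locate the error. For a single error e at position i, S_ℓ = v_i·e·α_i^ℓ, so α_err = S_1/S_0.
  S_0^{−1} = 4^{−1} = 3 (mod 11), so α_err = 3·3 = 9 ≡ 9 = α_5. Error position i = 5.
  Consistency check: S_2/S_1 = 5·4 = 20 ≡ 9 = α_err ✓ (single-error assumption holds).
Step 4: error magnitude e = S_0/v_5 = S_0·∏_{j≠5}(α_5 − α_j) = 4·3 = 12 ≡ 1 (mod 11).
Step 5: correct position 5: c_5 = r_5 − e = 7 − 1 ≡ 6 (mod 11). Hence c = [2, 0, 1, 9, 6].
  Check: interpolating c through the α_i gives m(x) = 4 + 10·x (degree < 2) with m(α_i) = c_i for every i, so c is indeed a codeword.


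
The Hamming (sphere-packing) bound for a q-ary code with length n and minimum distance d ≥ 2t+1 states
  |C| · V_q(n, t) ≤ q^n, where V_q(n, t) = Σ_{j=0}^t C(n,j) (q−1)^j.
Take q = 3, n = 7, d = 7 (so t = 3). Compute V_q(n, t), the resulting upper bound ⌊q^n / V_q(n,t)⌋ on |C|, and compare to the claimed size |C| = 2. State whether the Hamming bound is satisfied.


V_q(n, t) = 379, q^n = 2187, Hamming bound = 5, |C| = 2 ≤ bound (satisfied).

Step 1: Compute V_q(n, t) = Σ_{j=0}^3 C(n, j) (q−1)^j.
  j = 0: C(7,0)·(2)^0 = 1·1 = 1.
  j = 1: C(7,1)·(2)^1 = 7·2 = 14.
  j = 2: C(7,2)·(2)^2 = 21·4 = 84.
  j = 3: C(7,3)·(2)^3 = 35·8 = 280.
  V_q(n, t) = 1 + 14 + 84 + 280 = 379.
Step 2: q^n = 3^7 = 2187.
Step 3: Hamming bound ⌊q^n / V_q(n,t)⌋ = ⌊2187/379⌋ = 5.
Step 4: Compare |C| = 2 to 5: satisfied.
The claimed |C| lies below the Hamming bound.


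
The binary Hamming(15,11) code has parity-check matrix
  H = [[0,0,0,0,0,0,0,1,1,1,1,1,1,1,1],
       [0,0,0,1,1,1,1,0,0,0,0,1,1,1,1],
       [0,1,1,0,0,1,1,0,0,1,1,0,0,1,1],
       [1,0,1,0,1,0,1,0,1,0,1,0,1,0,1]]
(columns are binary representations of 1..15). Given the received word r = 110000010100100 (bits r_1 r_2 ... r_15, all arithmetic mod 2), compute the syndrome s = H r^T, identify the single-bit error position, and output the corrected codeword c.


s = (1, 1, 0, 0)^T, error position = 12, corrected codeword c = 110000010101100

Compute s = H r^T mod 2 one row at a time:
  s_1 = 1 + 0 + 1 + 0 + 0 + 1 + 0 + 0 = 3 ≡ 1 (mod 2).
  s_2 = 0 + 0 + 0 + 0 + 0 + 1 + 0 + 0 = 1 ≡ 1 (mod 2).
  s_3 = 1 + 0 + 0 + 0 + 1 + 0 + 0 + 0 = 2 ≡ 0 (mod 2).
  s_4 = 1 + 0 + 0 + 0 + 0 + 0 + 1 + 0 = 2 ≡ 0 (mod 2).
s = (1, 1, 0, 0)^T — this equals column 12 of H (binary 1100), so error is at position 12.
Correct: flip bit 12 of r = 110000010100100 to get c = 110000010101100.


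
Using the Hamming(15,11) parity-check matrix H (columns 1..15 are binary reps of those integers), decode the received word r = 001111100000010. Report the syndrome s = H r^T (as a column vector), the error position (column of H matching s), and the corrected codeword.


s = (1, 1, 0, 1)^T, error position = 13, corrected codeword c = 001111100000110

Compute s = H r^T mod 2 one row at a time:
  s_1 = 0 + 0 + 0 + 0 + 0 + 0 + 1 + 0 = 1 ≡ 1 (mod 2).
  s_2 = 1 + 1 + 1 + 1 + 0 + 0 + 1 + 0 = 5 ≡ 1 (mod 2).
  s_3 = 0 + 1 + 1 + 1 + 0 + 0 + 1 + 0 = 4 ≡ 0 (mod 2).
  s_4 = 0 + 1 + 1 + 1 + 0 + 0 + 0 + 0 = 3 ≡ 1 (mod 2).
s = (1, 1, 0, 1)^T — this equals column 13 of H (binary 1101), so error is at position 13.
Correct: flip bit 13 of r = 001111100000010 to get c = 001111100000110.


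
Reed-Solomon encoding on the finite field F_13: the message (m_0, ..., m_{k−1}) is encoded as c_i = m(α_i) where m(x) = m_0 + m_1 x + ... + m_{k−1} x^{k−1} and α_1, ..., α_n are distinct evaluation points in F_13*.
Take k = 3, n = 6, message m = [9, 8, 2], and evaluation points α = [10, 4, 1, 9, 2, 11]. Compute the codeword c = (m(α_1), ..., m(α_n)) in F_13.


c = [3, 8, 6, 9, 7, 1]

Message polynomial: m(x) = 9 + 8·x + 2·x^2 (mod 13).
For each evaluation point α_i, compute m(α_i) mod 13:
  α_1 = 10: Horner steps 2 → 2 → 3, so m(10) = 3.
  α_2 = 4: Horner steps 2 → 3 → 8, so m(4) = 8.
  α_3 = 1: Horner steps 2 → 10 → 6, so m(1) = 6.
  α_4 = 9: Horner steps 2 → 0 → 9, so m(9) = 9.
  α_5 = 2: Horner steps 2 → 12 → 7, so m(2) = 7.
  α_6 = 11: Horner steps 2 → 4 → 1, so m(11) = 1.
Codeword c = [3, 8, 6, 9, 7, 1] ∈ F_13^6.


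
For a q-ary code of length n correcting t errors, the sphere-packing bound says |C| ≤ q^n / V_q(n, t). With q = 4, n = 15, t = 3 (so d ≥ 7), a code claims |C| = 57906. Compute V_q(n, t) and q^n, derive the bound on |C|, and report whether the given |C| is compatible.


V_q(n, t) = 13276, q^n = 1073741824, Hamming bound = 80878, |C| = 57906 ≤ bound (satisfied).

Step 1: Compute V_q(n, t) = Σ_{j=0}^3 C(n, j) (q−1)^j.
  j = 0: C(15,0)·(3)^0 = 1·1 = 1.
  j = 1: C(15,1)·(3)^1 = 15·3 = 45.
  j = 2: C(15,2)·(3)^2 = 105·9 = 945.
  j = 3: C(15,3)·(3)^3 = 455·27 = 12285.
  V_q(n, t) = 1 + 45 + 945 + 12285 = 13276.
Step 2: q^n = 4^15 = 1073741824.
Step 3: Hamming bound ⌊q^n / V_q(n,t)⌋ = ⌊1073741824/13276⌋ = 80878.
Step 4: Compare |C| = 57906 to 80878: satisfied.
The claimed |C| lies below the Hamming bound.


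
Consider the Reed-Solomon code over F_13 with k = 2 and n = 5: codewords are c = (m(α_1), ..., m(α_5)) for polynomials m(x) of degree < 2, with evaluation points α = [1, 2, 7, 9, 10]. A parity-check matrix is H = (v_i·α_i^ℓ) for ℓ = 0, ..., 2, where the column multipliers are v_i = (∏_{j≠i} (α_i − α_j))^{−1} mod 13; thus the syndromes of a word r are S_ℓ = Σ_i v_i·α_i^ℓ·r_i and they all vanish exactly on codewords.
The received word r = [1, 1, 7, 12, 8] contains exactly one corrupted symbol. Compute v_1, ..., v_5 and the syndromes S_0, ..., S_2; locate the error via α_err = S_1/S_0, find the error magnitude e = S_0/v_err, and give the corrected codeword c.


S = (3, 3, 3), error at position 1, error magnitude e = 9, c = [5, 1, 7, 12, 8].

Step 1: column multipliers v_i = (∏_{j≠i}(α_i − α_j))^{−1} mod 13.
  i = 1 (α = 1): (1−2)(1−7)(1−9)(1−10) = (−1)·(−6)·(−8)·(−9) = 432 ≡ 3, so v_1 = 3^{−1} = 9 (mod 13).
  i = 2 (α = 2): (2−1)(2−7)(2−9)(2−10) = 1·(−5)·(−7)·(−8) = −280 ≡ 6, so v_2 = 6^{−1} = 11 (mod 13).
  i = 3 (α = 7): (7−1)(7−2)(7−9)(7−10) = 6·5·(−2)·(−3) = 180 ≡ 11, so v_3 = 11^{−1} = 6 (mod 13).
  i = 4 (α = 9): (9−1)(9−2)(9−7)(9−10) = 8·7·2·(−1) = −112 ≡ 5, so v_4 = 5^{−1} = 8 (mod 13).
  i = 5 (α = 10): (10−1)(10−2)(10−7)(10−9) = 9·8·3·1 = 216 ≡ 8, so v_5 = 8^{−1} = 5 (mod 13).
  v = [9, 11, 6, 8, 5].
Step 2: syndromes of r = [1, 1, 7, 12, 8] (all sums mod 13).
  S_0 = Σ v_i r_i = 9·1 + 11·1 + 6·7 + 8·12 + 5·8 = 198 ≡ 3.
  S_1 = Σ v_i α_i r_i = 9·1·1 + 11·2·1 + 6·7·7 + 8·9·12 + 5·10·8 = 1589 ≡ 3.
  α_i^2 mod 13 = [1, 4, 10, 3, 9].
  S_2 = Σ v_i α_i^2 r_i = 9·1·1 + 11·4·1 + 6·10·7 + 8·3·12 + 5·9·8 = 1121 ≡ 3.
  S = (3, 3, 3) ≠ 0, so r is not a codeword (an error is present).
Step 3: locate the error. For a single error e at position i, S_ℓ = v_i·e·α_i^ℓ, so α_err = S_1/S_0.
  S_0^{−1} = 3^{−1} = 9 (mod 13), so α_err = 3·9 = 27 ≡ 1 = α_1. Error position i = 1.
  Consistency check: S_2/S_1 = 3·9 = 27 ≡ 1 = α_err ✓ (single-error assumption holds).
Step 4: error magnitude e = S_0/v_1 = S_0·∏_{j≠1}(α_1 − α_j) = 3·3 = 9 ≡ 9 (mod 13).
Step 5: correct position 1: c_1 = r_1 − e = 1 − 9 ≡ 5 (mod 13). Hence c = [5, 1, 7, 12, 8].
  Check: interpolating c through the α_i gives m(x) = 9 + 9·x (degree < 2) with m(α_i) = c_i for every i, so c is indeed a codeword.


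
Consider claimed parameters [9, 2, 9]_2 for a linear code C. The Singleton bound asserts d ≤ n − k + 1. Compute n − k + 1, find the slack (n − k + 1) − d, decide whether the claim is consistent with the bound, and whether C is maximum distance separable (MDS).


Singleton RHS = n − k + 1 = 8, slack = -1, bound violated (no such code; not MDS).

Singleton bound: d ≤ n − k + 1.
Here n = 9, k = 2, so n − k + 1 = 8.
Given d = 9, check d ≤ 8: NO.
Slack = (n − k + 1) − d = -1.
The slack is negative: d = 9 exceeds n − k + 1 = 8 by 1, so the Singleton bound is violated and no linear [9, 2, 9]_2 code can exist. In particular it is not MDS (MDS requires d = n − k + 1 exactly).
Description: the claimed parameters are [9, 2, 9]_2; such a code would be impossible (violates the Singleton bound).


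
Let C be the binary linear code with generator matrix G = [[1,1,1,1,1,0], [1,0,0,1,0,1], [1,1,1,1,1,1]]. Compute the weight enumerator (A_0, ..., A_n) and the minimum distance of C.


Weight distribution: A_0 = 1, A_1 = 1, A_2 = 1, A_3 = 2, A_4 = 1, A_5 = 1, A_6 = 1. Minimum distance d = 1.

Enumerate all 2^3 = 8 messages m ∈ F_2^3.
For each, compute codeword c = mG in F_2^6, then tally its weight.
  m = 000 → c = 000000, weight = 0.
  m = 100 → c = 111110, weight = 5.
  m = 010 → c = 100101, weight = 3.
  m = 110 → c = 011011, weight = 4.
  m = 001 → c = 111111, weight = 6.
  m = 101 → c = 000001, weight = 1.
  m = 011 → c = 011010, weight = 3.
  m = 111 → c = 100100, weight = 2.
Tally weights:
  weight 0: 1 codewords.
  weight 1: 1 codewords.
  weight 2: 1 codewords.
  weight 3: 2 codewords.
  weight 4: 1 codewords.
  weight 5: 1 codewords.
  weight 6: 1 codewords.
Minimum distance d = smallest w > 0 with A_w > 0 = 1.
Sanity: Σ A_w = 8 = 2^3 = 8 ✓.


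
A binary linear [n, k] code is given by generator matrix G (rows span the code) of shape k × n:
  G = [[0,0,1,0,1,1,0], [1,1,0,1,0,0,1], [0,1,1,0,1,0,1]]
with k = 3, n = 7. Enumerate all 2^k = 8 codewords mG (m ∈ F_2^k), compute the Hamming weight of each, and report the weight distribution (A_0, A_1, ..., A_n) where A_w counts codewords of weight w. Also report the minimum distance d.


Weight distribution: A_0 = 1, A_3 = 3, A_4 = 3, A_7 = 1. Minimum distance d = 3.

Enumerate all 2^3 = 8 messages m ∈ F_2^3.
For each, compute codeword c = mG in F_2^7, then tally its weight.
  m = 000 → c = 0000000, weight = 0.
  m = 100 → c = 0010110, weight = 3.
  m = 010 → c = 1101001, weight = 4.
  m = 110 → c = 1111111, weight = 7.
  m = 001 → c = 0110101, weight = 4.
  m = 101 → c = 0100011, weight = 3.
  m = 011 → c = 1011100, weight = 4.
  m = 111 → c = 1001010, weight = 3.
Tally weights:
  weight 0: 1 codewords.
  weight 3: 3 codewords.
  weight 4: 3 codewords.
  weight 7: 1 codewords.
Minimum distance d = smallest w > 0 with A_w > 0 = 3.
Sanity: Σ A_w = 8 = 2^3 = 8 ✓.


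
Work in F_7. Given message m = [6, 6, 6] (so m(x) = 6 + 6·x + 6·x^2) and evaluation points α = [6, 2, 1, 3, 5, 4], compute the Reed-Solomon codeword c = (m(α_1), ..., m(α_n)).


c = [6, 0, 4, 1, 4, 0]

Message polynomial: m(x) = 6 + 6·x + 6·x^2 (mod 7).
For each evaluation point α_i, compute m(α_i) mod 7:
  α_1 = 6: Horner steps 6 → 0 → 6, so m(6) = 6.
  α_2 = 2: Horner steps 6 → 4 → 0, so m(2) = 0.
  α_3 = 1: Horner steps 6 → 5 → 4, so m(1) = 4.
  α_4 = 3: Horner steps 6 → 3 → 1, so m(3) = 1.
  α_5 = 5: Horner steps 6 → 1 → 4, so m(5) = 4.
  α_6 = 4: Horner steps 6 → 2 → 0, so m(4) = 0.
Codeword c = [6, 0, 4, 1, 4, 0] ∈ F_7^6.


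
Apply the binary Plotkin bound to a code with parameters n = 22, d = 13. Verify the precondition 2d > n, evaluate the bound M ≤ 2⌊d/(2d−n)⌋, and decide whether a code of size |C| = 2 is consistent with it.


Plotkin bound M ≤ 6; given |C| = 2 ≤ bound (satisfied).

Check applicability: 2d = 26, n = 22.
2d − n = 4 > 0, so Plotkin applies.
Compute d/(2d−n) = 13/4 ≈ 3.2500.
⌊d/(2d−n)⌋ = 3.
Plotkin bound: M ≤ 2·3 = 6.
Given |C| = 2, check: satisfied.
This |C| is below the Plotkin bound.


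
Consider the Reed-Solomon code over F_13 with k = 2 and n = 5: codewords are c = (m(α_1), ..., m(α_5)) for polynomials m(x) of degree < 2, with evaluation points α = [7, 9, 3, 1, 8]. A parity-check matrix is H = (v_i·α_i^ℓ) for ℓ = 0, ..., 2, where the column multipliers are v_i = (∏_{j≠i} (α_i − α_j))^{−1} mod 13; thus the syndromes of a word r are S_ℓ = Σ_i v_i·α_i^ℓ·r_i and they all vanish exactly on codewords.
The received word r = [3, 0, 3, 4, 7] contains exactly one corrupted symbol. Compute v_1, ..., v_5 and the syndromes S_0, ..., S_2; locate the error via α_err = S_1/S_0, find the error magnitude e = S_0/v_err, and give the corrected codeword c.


S = (6, 3, 8), error at position 1, error magnitude e = 2, c = [1, 0, 3, 4, 7].

Step 1: column multipliers v_i = (∏_{j≠i}(α_i − α_j))^{−1} mod 13.
  i = 1 (α = 7): (7−9)(7−3)(7−1)(7−8) = (−2)·4·6·(−1) = 48 ≡ 9, so v_1 = 9^{−1} = 3 (mod 13).
  i = 2 (α = 9): (9−7)(9−3)(9−1)(9−8) = 2·6·8·1 = 96 ≡ 5, so v_2 = 5^{−1} = 8 (mod 13).
  i = 3 (α = 3): (3−7)(3−9)(3−1)(3−8) = (−4)·(−6)·2·(−5) = −240 ≡ 7, so v_3 = 7^{−1} = 2 (mod 13).
  i = 4 (α = 1): (1−7)(1−9)(1−3)(1−8) = (−6)·(−8)·(−2)·(−7) = 672 ≡ 9, so v_4 = 9^{−1} = 3 (mod 13).
  i = 5 (α = 8): (8−7)(8−9)(8−3)(8−1) = 1·(−1)·5·7 = −35 ≡ 4, so v_5 = 4^{−1} = 10 (mod 13).
  v = [3, 8, 2, 3, 10].
Step 2: syndromes of r = [3, 0, 3, 4, 7] (all sums mod 13).
  S_0 = Σ v_i r_i = 3·3 + 8·0 + 2·3 + 3·4 + 10·7 = 97 ≡ 6.
  S_1 = Σ v_i α_i r_i = 3·7·3 + 8·9·0 + 2·3·3 + 3·1·4 + 10·8·7 = 653 ≡ 3.
  α_i^2 mod 13 = [10, 3, 9, 1, 12].
  S_2 = Σ v_i α_i^2 r_i = 3·10·3 + 8·3·0 + 2·9·3 + 3·1·4 + 10·12·7 = 996 ≡ 8.
  S = (6, 3, 8) ≠ 0, so r is not a codeword (an error is present).
Step 3: locate the error. For a single error e at position i, S_ℓ = v_i·e·α_i^ℓ, so α_err = S_1/S_0.
  S_0^{−1} = 6^{−1} = 11 (mod 13), so α_err = 3·11 = 33 ≡ 7 = α_1. Error position i = 1.
  Consistency check: S_2/S_1 = 8·9 = 72 ≡ 7 = α_err ✓ (single-error assumption holds).
Step 4: error magnitude e = S_0/v_1 = S_0·∏_{j≠1}(α_1 − α_j) = 6·9 = 54 ≡ 2 (mod 13).
Step 5: correct position 1: c_1 = r_1 − e = 3 − 2 ≡ 1 (mod 13). Hence c = [1, 0, 3, 4, 7].
  Check: interpolating c through the α_i gives m(x) = 11 + 6·x (degree < 2) with m(α_i) = c_i for every i, so c is indeed a codeword.


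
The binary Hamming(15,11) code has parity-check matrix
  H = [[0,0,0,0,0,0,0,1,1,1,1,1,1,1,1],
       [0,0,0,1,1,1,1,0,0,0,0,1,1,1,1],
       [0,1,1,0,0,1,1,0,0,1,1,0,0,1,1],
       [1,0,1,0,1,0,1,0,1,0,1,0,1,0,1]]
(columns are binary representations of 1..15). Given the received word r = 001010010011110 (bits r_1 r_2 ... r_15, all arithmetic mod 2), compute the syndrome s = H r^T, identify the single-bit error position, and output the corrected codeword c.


s = (1, 0, 1, 0)^T, error position = 10, corrected codeword c = 001010010111110

Compute s = H r^T mod 2 one row at a time:
  s_1 = 1 + 0 + 0 + 1 + 1 + 1 + 1 + 0 = 5 ≡ 1 (mod 2).
  s_2 = 0 + 1 + 0 + 0 + 1 + 1 + 1 + 0 = 4 ≡ 0 (mod 2).
  s_3 = 0 + 1 + 0 + 0 + 0 + 1 + 1 + 0 = 3 ≡ 1 (mod 2).
  s_4 = 0 + 1 + 1 + 0 + 0 + 1 + 1 + 0 = 4 ≡ 0 (mod 2).
s = (1, 0, 1, 0)^T — this equals column 10 of H (binary 1010), so error is at position 10.
Correct: flip bit 10 of r = 001010010011110 to get c = 001010010111110.


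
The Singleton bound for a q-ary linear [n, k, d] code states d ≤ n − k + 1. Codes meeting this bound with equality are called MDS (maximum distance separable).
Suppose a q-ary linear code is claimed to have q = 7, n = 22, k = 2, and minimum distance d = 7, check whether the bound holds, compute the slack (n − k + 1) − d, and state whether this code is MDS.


Singleton RHS = n − k + 1 = 21, slack = 14, bound satisfied, not MDS.

Singleton bound: d ≤ n − k + 1.
Here n = 22, k = 2, so n − k + 1 = 21.
Given d = 7, check d ≤ 21: YES.
Slack = (n − k + 1) − d = 14.
The code is NOT MDS (slack = 14 > 0).
Description: the claimed parameters are [22, 2, 7]_7; such a code would be non-MDS.


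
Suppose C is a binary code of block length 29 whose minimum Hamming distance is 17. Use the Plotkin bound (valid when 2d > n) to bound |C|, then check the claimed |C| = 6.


Plotkin bound M ≤ 6; given |C| = 6 ≤ bound (satisfied).

Check applicability: 2d = 34, n = 29.
2d − n = 5 > 0, so Plotkin applies.
Compute d/(2d−n) = 17/5 ≈ 3.4000.
⌊d/(2d−n)⌋ = 3.
Plotkin bound: M ≤ 2·3 = 6.
Given |C| = 6, check: satisfied.
This |C| is at the Plotkin bound.


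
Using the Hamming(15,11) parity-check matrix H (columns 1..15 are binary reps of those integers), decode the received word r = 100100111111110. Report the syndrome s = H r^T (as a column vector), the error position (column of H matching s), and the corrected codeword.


s = (1, 1, 0, 1)^T, error position = 13, corrected codeword c = 100100111111010

Compute s = H r^T mod 2 one row at a time:
  s_1 = 1 + 1 + 1 + 1 + 1 + 1 + 1 + 0 = 7 ≡ 1 (mod 2).
  s_2 = 1 + 0 + 0 + 1 + 1 + 1 + 1 + 0 = 5 ≡ 1 (mod 2).
  s_3 = 0 + 0 + 0 + 1 + 1 + 1 + 1 + 0 = 4 ≡ 0 (mod 2).
  s_4 = 1 + 0 + 0 + 1 + 1 + 1 + 1 + 0 = 5 ≡ 1 (mod 2).
s = (1, 1, 0, 1)^T — this equals column 13 of H (binary 1101), so error is at position 13.
Correct: flip bit 13 of r = 100100111111110 to get c = 100100111111010.
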